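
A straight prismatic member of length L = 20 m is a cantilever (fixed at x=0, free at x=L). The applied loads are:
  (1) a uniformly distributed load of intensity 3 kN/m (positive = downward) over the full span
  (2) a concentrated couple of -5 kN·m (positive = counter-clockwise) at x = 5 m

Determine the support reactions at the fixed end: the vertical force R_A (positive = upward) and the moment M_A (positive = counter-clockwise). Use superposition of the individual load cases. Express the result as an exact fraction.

Load 1 — uniform load w=3 kN/m over full span:
  R_A = wL = 3·20 = 60 kN
  M_A = wL²/2 = 3·20²/2 = 600 kN·m
Load 2 — applied couple M₀=-5 kN·m at a=5 m (b=L-a=15):
  R_A = 0 kN
  M_A = -M₀ = -(-5) = 5 kN·m
Superposition: R_A = 60 kN, M_A = 605 kN·m

R_A = 60 kN, M_A = 605 kN·m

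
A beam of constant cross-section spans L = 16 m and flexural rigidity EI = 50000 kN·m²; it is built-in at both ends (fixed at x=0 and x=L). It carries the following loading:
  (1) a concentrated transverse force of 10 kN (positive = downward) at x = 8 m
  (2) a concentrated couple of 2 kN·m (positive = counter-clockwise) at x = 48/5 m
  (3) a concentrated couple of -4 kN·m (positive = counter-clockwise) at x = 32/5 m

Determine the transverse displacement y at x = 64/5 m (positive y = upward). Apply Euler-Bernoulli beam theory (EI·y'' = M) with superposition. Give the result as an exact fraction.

Load 1 — point force P=10 kN at a=8 m (b=L-a=8):
  y_1 = -Pa²(L-x)²(3bL-(3b+a)(L-x))/(6L³EI)  [x>a] = -10·8²·(16-(64/5))²·(3·8·16-(3·8+8)·(16-(64/5)))/(6·16³·50000) = -352/234375 m
Load 2 — applied couple M₀=2 kN·m at a=48/5 m (b=L-a=32/5):
  y_2 = (R_Ax³/6 - M_Ax²/2 - M₀(x-a)²/2)/EI  [x>a] with R_A=9/50, M_A=16/25 = ((9/50)·(64/5)³/6 - (16/25)·(64/5)²/2 - 2·((64/5)-(48/5))²/2)/50000 = 48/9765625 m
Load 3 — applied couple M₀=-4 kN·m at a=32/5 m (b=L-a=48/5):
  y_3 = (R_Ax³/6 - M_Ax²/2 - M₀(x-a)²/2)/EI  [x>a] with R_A=-9/25, M_A=-12/25 = ((-9/25)·(64/5)³/6 - (-12/25)·(64/5)²/2 - (-4)·((64/5)-(32/5))²/2)/50000 = -896/9765625 m
Superposition: y = Σ y_i = -46544/29296875 m ≈ -0.001589 m

y(64/5) = -46544/29296875 m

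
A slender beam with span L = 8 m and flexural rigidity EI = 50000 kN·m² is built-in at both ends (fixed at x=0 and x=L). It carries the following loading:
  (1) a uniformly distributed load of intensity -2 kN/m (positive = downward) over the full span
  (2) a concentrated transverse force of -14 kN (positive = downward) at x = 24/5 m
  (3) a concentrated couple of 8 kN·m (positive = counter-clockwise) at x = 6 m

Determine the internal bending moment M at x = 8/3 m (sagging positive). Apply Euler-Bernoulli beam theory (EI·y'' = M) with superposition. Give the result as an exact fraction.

Load 1 — uniform load w=-2 kN/m over full span:
  M_1 = wLx/2 - wL²/12 - wx²/2 = (-2)·8·(8/3)/2 - (-2)·8²/12 - (-2)·(8/3)²/2 = -32/9 kN·m
Load 2 — point force P=-14 kN at a=24/5 m (b=L-a=16/5):
  M_2 = Pb²(3a+b)x/L³ - Pab²/L²  [x≤a] = (-14)·(16/5)²·(3·(24/5)+(16/5))·(8/3)/8³ - (-14)·(24/5)·(16/5)²/8² = -896/375 kN·m
Load 3 — applied couple M₀=8 kN·m at a=6 m (b=L-a=2):
  M_3 = R_Ax - M_A  [x≤a] with R_A=9/8, M_A=5/2 = (9/8)·(8/3) - (5/2) = 1/2 kN·m
Superposition: M = Σ M_i = -12251/2250 kN·m ≈ -5.444889 kN·m

M(8/3) = -12251/2250 kN·m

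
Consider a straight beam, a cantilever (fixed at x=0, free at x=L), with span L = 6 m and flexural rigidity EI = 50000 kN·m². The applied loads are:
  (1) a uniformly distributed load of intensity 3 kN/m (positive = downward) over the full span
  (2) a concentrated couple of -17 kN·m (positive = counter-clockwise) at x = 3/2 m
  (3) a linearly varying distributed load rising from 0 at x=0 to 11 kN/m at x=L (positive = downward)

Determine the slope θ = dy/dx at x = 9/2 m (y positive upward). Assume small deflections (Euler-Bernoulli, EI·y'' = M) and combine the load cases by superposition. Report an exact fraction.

Load 1 — uniform load w=3 kN/m over full span:
  θ_1 = -wx(x²-3Lx+3L²)/(6EI) = -3·(9/2)·((9/2)²-3·6·(9/2)+3·6²)/(6·50000) = -1701/800000 rad
Load 2 — applied couple M₀=-17 kN·m at a=3/2 m (b=L-a=9/2):
  θ_2 = M₀a/EI  [x>a] = (-17)·(3/2)/50000 = -51/100000 rad
Load 3 — triangular load w₀=11 kN/m (0→w₀ over full span):
  θ_3 = (w₀Lx²/4-w₀L²x/3-w₀x⁴/(24L))/EI = (11·6·(9/2)²/4-11·6²·(9/2)/3-11·(9/2)⁴/(24·6))/50000 = -74547/12800000 rad
Superposition: θ = Σ θ_i = -108291/12800000 rad ≈ -0.008460 rad

θ(9/2) = -108291/12800000 rad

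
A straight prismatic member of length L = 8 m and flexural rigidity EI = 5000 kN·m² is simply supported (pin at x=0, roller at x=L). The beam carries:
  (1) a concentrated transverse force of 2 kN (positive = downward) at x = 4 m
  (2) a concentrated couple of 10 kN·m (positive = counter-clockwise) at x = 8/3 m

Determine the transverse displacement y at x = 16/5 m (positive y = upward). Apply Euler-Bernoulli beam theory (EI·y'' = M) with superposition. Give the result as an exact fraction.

y(16/5) = -8/78125 m

Load 1 — point force P=2 kN at a=4 m (b=L-a=4):
  y_1 = -Pbx(L²-b²-x²)/(6LEI)  [x≤a] = -2·4·(16/5)·(8²-4²-(16/5)²)/(6·8·5000) = -944/234375 m
Load 2 — applied couple M₀=10 kN·m at a=8/3 m (b=L-a=16/3):
  y_2 = (M₀x³/(6L)-M₀(x-a)²/2+C₁x)/EI  [x>a] with C₁=M₀(3b²-L²)/(6L)=40/9 = (10·(16/5)³/(6·8)-10·((16/5)-(8/3))²/2+(40/9)·(16/5))/5000 = 184/46875 m
Superposition: y = Σ y_i = -8/78125 m ≈ -0.000102 m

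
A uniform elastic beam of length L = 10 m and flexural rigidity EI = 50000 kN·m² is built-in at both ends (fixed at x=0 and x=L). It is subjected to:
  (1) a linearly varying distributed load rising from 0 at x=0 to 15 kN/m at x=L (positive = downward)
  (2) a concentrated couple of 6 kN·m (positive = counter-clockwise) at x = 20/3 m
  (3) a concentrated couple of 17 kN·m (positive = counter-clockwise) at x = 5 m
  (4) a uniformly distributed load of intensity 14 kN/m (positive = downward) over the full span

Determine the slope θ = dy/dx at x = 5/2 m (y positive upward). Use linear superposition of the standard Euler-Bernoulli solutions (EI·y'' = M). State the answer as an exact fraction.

θ(5/2) = -8789/2560000 rad

Load 1 — triangular load w₀=15 kN/m (0→w₀ over full span):
  θ_1 = -w₀(2x(L-x)(L-2x)(x+2L)+x²(L-x)²)/(120LEI) = -15·(2·(5/2)·(10-(5/2))·(10-2·(5/2))·((5/2)+2·10)+(5/2)²·(10-(5/2))²)/(120·10·50000) = -117/102400 rad
Load 2 — applied couple M₀=6 kN·m at a=20/3 m (b=L-a=10/3):
  θ_2 = (R_Ax²/2 - M_Ax)/EI  [x≤a] with R_A=4/5, M_A=2 = ((4/5)·(5/2)²/2 - 2·(5/2))/50000 = -1/20000 rad
Load 3 — applied couple M₀=17 kN·m at a=5 m (b=L-a=5):
  θ_3 = (R_Ax²/2 - M_Ax)/EI  [x≤a] with R_A=51/20, M_A=17/4 = ((51/20)·(5/2)²/2 - (17/4)·(5/2))/50000 = -17/320000 rad
Load 4 — uniform load w=14 kN/m over full span:
  θ_4 = -wx(L-x)(L-2x)/(12EI) = -14·(5/2)·(10-(5/2))·(10-2·(5/2))/(12·50000) = -7/3200 rad
Superposition: θ = Σ θ_i = -8789/2560000 rad ≈ -0.003433 rad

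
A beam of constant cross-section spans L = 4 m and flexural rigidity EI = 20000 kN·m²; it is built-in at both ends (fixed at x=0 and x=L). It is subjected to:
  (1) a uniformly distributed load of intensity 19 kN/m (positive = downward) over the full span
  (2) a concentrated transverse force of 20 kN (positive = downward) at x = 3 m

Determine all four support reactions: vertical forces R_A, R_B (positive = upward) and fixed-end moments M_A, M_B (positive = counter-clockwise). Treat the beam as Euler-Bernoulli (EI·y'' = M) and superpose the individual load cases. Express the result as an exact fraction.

R_A = 329/8 kN, M_A = 349/12 kN·m, R_B = 439/8 kN, M_B = -439/12 kN·m

Load 1 — uniform load w=19 kN/m over full span:
  R_A = wL/2 = 19·4/2 = 38 kN
  M_A = wL²/12 = 19·4²/12 = 76/3 kN·m
  R_B = wL/2 = 19·4/2 = 38 kN
  M_B = -wL²/12 = -19·4²/12 = -76/3 kN·m
Load 2 — point force P=20 kN at a=3 m (b=L-a=1):
  R_A = Pb²(3a+b)/L³ = 20·1²·(3·3+1)/4³ = 25/8 kN
  M_A = Pab²/L² = 20·3·1²/4² = 15/4 kN·m
  R_B = Pa²(a+3b)/L³ = 20·3²·(3+3·1)/4³ = 135/8 kN
  M_B = -Pa²b/L² = -20·3²·1/4² = -45/4 kN·m
Superposition: R_A = 329/8 kN, M_A = 349/12 kN·m, R_B = 439/8 kN, M_B = -439/12 kN·m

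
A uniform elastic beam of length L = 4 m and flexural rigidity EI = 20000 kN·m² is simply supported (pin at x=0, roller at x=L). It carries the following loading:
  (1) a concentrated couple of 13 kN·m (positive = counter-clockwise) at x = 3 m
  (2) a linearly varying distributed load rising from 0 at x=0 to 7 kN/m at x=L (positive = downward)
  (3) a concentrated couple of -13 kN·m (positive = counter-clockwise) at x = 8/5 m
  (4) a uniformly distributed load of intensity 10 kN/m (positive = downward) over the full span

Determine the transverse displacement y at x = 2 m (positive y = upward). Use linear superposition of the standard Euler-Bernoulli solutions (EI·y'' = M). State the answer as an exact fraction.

y(2) = -5943/2000000 m

Load 1 — applied couple M₀=13 kN·m at a=3 m (b=L-a=1):
  y_1 = (M₀x³/(6L)+C₁x)/EI  [x≤a] with C₁=M₀(3b²-L²)/(6L)=-169/24 = (13·2³/(6·4)+(-169/24)·2)/20000 = -39/80000 m
Load 2 — triangular load w₀=7 kN/m (0→w₀ over full span):
  y_2 = -w₀x(7L⁴-10L²x²+3x⁴)/(360LEI) = -7·2·(7·4⁴-10·4²·2²+3·2⁴)/(360·4·20000) = -7/12000 m
Load 3 — applied couple M₀=-13 kN·m at a=8/5 m (b=L-a=12/5):
  y_3 = (M₀x³/(6L)-M₀(x-a)²/2+C₁x)/EI  [x>a] with C₁=M₀(3b²-L²)/(6L)=-52/75 = ((-13)·2³/(6·4)-(-13)·(2-(8/5))²/2+(-52/75)·2)/20000 = -117/500000 m
Load 4 — uniform load w=10 kN/m over full span:
  y_4 = -wx(L³-2Lx²+x³)/(24EI) = -10·2·(4³-2·4·2²+2³)/(24·20000) = -1/600 m
Superposition: y = Σ y_i = -5943/2000000 m ≈ -0.002972 m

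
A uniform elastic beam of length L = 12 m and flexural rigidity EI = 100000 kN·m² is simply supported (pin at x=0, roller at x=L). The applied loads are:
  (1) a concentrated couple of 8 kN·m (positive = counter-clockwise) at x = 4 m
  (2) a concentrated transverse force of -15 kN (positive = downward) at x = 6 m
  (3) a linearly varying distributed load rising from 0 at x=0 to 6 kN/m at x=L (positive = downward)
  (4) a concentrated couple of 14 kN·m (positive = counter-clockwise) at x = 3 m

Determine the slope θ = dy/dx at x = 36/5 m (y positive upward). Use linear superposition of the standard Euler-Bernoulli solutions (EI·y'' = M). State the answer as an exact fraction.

θ(36/5) = -55829/750000000 rad

Load 1 — applied couple M₀=8 kN·m at a=4 m (b=L-a=8):
  θ_1 = (M₀x²/(2L)-M₀(x-a)+C₁)/EI  [x>a] with C₁=M₀(3b²-L²)/(6L)=16/3 = (8·(36/5)²/(2·12)-8·((36/5)-4)+(16/3))/100000 = -7/234375 rad
Load 2 — point force P=-15 kN at a=6 m (b=L-a=6):
  θ_2 = -Pa(2L²-6Lx+3x²+a²)/(6LEI)  [x>a] = -(-15)·6·(2·12²-6·12·(36/5)+3·(36/5)²+6²)/(6·12·100000) = -243/500000 rad
Load 3 — triangular load w₀=6 kN/m (0→w₀ over full span):
  θ_3 = -w₀(7L⁴-30L²x²+15x⁴)/(360LEI) = -6·(7·12⁴-30·12²·(36/5)²+15·(36/5)⁴)/(360·12·100000) = 1044/1953125 rad
Load 4 — applied couple M₀=14 kN·m at a=3 m (b=L-a=9):
  θ_4 = (M₀x²/(2L)-M₀(x-a)+C₁)/EI  [x>a] with C₁=M₀(3b²-L²)/(6L)=77/4 = (14·(36/5)²/(2·12)-14·((36/5)-3)+(77/4))/100000 = -931/10000000 rad
Superposition: θ = Σ θ_i = -55829/750000000 rad ≈ -0.000074 rad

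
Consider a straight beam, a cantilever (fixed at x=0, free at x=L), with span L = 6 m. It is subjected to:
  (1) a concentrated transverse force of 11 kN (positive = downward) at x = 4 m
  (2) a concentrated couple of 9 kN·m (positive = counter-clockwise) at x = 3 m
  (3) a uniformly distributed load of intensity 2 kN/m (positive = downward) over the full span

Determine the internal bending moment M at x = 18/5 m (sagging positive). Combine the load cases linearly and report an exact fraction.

M(18/5) = -254/25 kN·m

Load 1 — point force P=11 kN at a=4 m (b=L-a=2):
  M_1 = -P(a-x)  [x≤a] = -11·(4-(18/5)) = -22/5 kN·m
Load 2 — applied couple M₀=9 kN·m at a=3 m (b=L-a=3):
  M_2 = 0  [x>a] = 0 kN·m
Load 3 — uniform load w=2 kN/m over full span:
  M_3 = -w(L-x)²/2 = -2·(6-(18/5))²/2 = -144/25 kN·m
Superposition: M = Σ M_i = -254/25 kN·m ≈ -10.160000 kN·m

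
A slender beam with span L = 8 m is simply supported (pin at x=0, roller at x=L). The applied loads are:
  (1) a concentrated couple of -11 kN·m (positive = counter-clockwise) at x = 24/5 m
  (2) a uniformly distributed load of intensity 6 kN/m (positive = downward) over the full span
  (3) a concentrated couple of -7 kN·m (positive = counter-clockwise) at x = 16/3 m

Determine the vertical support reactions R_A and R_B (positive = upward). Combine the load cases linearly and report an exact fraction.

Load 1 — applied couple M₀=-11 kN·m at a=24/5 m (b=L-a=16/5):
  R_A = M₀/L = (-11)/8 = -11/8 kN
  R_B = -M₀/L = -(-11)/8 = 11/8 kN
Load 2 — uniform load w=6 kN/m over full span:
  R_A = wL/2 = 6·8/2 = 24 kN
  R_B = wL/2 = 6·8/2 = 24 kN
Load 3 — applied couple M₀=-7 kN·m at a=16/3 m (b=L-a=8/3):
  R_A = M₀/L = (-7)/8 = -7/8 kN
  R_B = -M₀/L = -(-7)/8 = 7/8 kN
Superposition: R_A = 87/4 kN, R_B = 105/4 kN

R_A = 87/4 kN, R_B = 105/4 kN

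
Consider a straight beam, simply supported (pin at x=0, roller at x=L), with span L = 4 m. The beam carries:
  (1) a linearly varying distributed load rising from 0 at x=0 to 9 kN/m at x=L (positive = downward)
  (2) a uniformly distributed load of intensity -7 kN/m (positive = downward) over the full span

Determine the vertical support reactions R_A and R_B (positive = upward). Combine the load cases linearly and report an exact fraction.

R_A = -8 kN, R_B = -2 kN

Load 1 — triangular load w₀=9 kN/m (0→w₀ over full span):
  R_A = w₀L/6 = 9·4/6 = 6 kN
  R_B = w₀L/3 = 9·4/3 = 12 kN
Load 2 — uniform load w=-7 kN/m over full span:
  R_A = wL/2 = (-7)·4/2 = -14 kN
  R_B = wL/2 = (-7)·4/2 = -14 kN
Superposition: R_A = -8 kN, R_B = -2 kN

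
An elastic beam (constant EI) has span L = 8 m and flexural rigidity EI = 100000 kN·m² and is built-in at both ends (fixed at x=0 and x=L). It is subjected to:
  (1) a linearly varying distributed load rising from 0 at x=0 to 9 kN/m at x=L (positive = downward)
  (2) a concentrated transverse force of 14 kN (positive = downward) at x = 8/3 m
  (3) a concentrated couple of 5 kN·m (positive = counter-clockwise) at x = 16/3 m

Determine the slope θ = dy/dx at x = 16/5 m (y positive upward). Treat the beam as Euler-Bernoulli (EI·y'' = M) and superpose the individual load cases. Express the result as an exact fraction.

θ(16/5) = -4963/35156250 rad

Load 1 — triangular load w₀=9 kN/m (0→w₀ over full span):
  θ_1 = -w₀(2x(L-x)(L-2x)(x+2L)+x²(L-x)²)/(120LEI) = -9·(2·(16/5)·(8-(16/5))·(8-2·(16/5))·((16/5)+2·8)+(16/5)²·(8-(16/5))²)/(120·8·100000) = -216/1953125 rad
Load 2 — point force P=14 kN at a=8/3 m (b=L-a=16/3):
  θ_2 = Pa²(L-x)(2bL-(3b+a)(L-x))/(2L³EI)  [x>a] = 14·(8/3)²·(8-(16/5))·(2·(16/3)·8-(3·(16/3)+(8/3))·(8-(16/5)))/(2·8³·100000) = -14/703125 rad
Load 3 — applied couple M₀=5 kN·m at a=16/3 m (b=L-a=8/3):
  θ_3 = (R_Ax²/2 - M_Ax)/EI  [x≤a] with R_A=5/6, M_A=5/3 = ((5/6)·(16/5)²/2 - (5/3)·(16/5))/100000 = -1/93750 rad
Superposition: θ = Σ θ_i = -4963/35156250 rad ≈ -0.000141 rad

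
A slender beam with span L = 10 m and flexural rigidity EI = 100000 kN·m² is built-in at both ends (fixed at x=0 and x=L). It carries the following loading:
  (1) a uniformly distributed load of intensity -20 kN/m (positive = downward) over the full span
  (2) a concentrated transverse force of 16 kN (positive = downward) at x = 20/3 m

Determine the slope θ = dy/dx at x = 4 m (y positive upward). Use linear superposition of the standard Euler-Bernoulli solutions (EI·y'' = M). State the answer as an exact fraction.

θ(4) = 37/56250 rad

Load 1 — uniform load w=-20 kN/m over full span:
  θ_1 = -wx(L-x)(L-2x)/(12EI) = -(-20)·4·(10-4)·(10-2·4)/(12·100000) = 1/1250 rad
Load 2 — point force P=16 kN at a=20/3 m (b=L-a=10/3):
  θ_2 = -Pb²x(2aL-(3a+b)x)/(2L³EI)  [x≤a] = -16·(10/3)²·4·(2·(20/3)·10-(3·(20/3)+(10/3))·4)/(2·10³·100000) = -4/28125 rad
Superposition: θ = Σ θ_i = 37/56250 rad ≈ 0.000658 rad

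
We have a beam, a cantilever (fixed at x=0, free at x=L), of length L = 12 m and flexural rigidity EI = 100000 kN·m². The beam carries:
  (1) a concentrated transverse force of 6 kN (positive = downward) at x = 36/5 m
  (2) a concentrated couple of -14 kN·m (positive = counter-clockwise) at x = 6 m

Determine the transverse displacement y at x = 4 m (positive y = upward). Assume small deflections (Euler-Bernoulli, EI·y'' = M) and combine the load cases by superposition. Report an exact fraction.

y(4) = -123/31250 m

Load 1 — point force P=6 kN at a=36/5 m (b=L-a=24/5):
  y_1 = -Px²(3a-x)/(6EI)  [x≤a] = -6·4²·(3·(36/5)-4)/(6·100000) = -44/15625 m
Load 2 — applied couple M₀=-14 kN·m at a=6 m (b=L-a=6):
  y_2 = M₀x²/(2EI)  [x≤a] = (-14)·4²/(2·100000) = -7/6250 m
Superposition: y = Σ y_i = -123/31250 m ≈ -0.003936 m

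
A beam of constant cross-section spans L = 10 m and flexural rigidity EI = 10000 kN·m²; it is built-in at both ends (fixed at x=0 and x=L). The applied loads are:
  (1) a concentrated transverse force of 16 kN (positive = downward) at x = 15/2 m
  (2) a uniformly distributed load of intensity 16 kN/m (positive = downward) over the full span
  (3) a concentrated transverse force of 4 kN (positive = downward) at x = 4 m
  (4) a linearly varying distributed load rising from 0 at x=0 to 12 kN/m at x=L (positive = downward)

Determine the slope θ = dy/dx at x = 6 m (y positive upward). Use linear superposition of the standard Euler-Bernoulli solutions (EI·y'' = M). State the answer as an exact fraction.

θ(6) = 682/78125 rad

Load 1 — point force P=16 kN at a=15/2 m (b=L-a=5/2):
  θ_1 = -Pb²x(2aL-(3a+b)x)/(2L³EI)  [x≤a] = -16·(5/2)²·6·(2·(15/2)·10-(3·(15/2)+(5/2))·6)/(2·10³·10000) = 0 rad
Load 2 — uniform load w=16 kN/m over full span:
  θ_2 = -wx(L-x)(L-2x)/(12EI) = -16·6·(10-6)·(10-2·6)/(12·10000) = 4/625 rad
Load 3 — point force P=4 kN at a=4 m (b=L-a=6):
  θ_3 = Pa²(L-x)(2bL-(3b+a)(L-x))/(2L³EI)  [x>a] = 4·4²·(10-6)·(2·6·10-(3·6+4)·(10-6))/(2·10³·10000) = 32/78125 rad
Load 4 — triangular load w₀=12 kN/m (0→w₀ over full span):
  θ_4 = -w₀(2x(L-x)(L-2x)(x+2L)+x²(L-x)²)/(120LEI) = -12·(2·6·(10-6)·(10-2·6)·(6+2·10)+6²·(10-6)²)/(120·10·10000) = 6/3125 rad
Superposition: θ = Σ θ_i = 682/78125 rad ≈ 0.008730 rad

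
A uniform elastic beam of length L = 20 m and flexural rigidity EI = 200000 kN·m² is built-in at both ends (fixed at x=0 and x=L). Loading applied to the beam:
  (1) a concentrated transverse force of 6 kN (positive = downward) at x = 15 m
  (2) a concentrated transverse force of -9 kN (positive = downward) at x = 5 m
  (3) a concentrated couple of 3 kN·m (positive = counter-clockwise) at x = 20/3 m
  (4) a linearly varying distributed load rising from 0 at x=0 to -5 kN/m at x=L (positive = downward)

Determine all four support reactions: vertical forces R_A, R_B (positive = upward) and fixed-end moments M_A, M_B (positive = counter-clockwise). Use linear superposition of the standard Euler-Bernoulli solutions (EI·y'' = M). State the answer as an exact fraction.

R_A = -3433/160 kN, M_A = -4145/48 kN·m, R_B = -5047/160 kN, M_B = 1481/16 kN·m

Load 1 — point force P=6 kN at a=15 m (b=L-a=5):
  R_A = Pb²(3a+b)/L³ = 6·5²·(3·15+5)/20³ = 15/16 kN
  M_A = Pab²/L² = 6·15·5²/20² = 45/8 kN·m
  R_B = Pa²(a+3b)/L³ = 6·15²·(15+3·5)/20³ = 81/16 kN
  M_B = -Pa²b/L² = -6·15²·5/20² = -135/8 kN·m
Load 2 — point force P=-9 kN at a=5 m (b=L-a=15):
  R_A = Pb²(3a+b)/L³ = (-9)·15²·(3·5+15)/20³ = -243/32 kN
  M_A = Pab²/L² = (-9)·5·15²/20² = -405/16 kN·m
  R_B = Pa²(a+3b)/L³ = (-9)·5²·(5+3·15)/20³ = -45/32 kN
  M_B = -Pa²b/L² = -(-9)·5²·15/20² = 135/16 kN·m
Load 3 — applied couple M₀=3 kN·m at a=20/3 m (b=L-a=40/3):
  R_A = 6M₀ab/L³ = 6·3·(20/3)·(40/3)/20³ = 1/5 kN
  M_A = M₀b(2a-b)/L² = 3·(40/3)·(2·(20/3)-(40/3))/20² = 0 kN·m
  R_B = -6M₀ab/L³ = -6·3·(20/3)·(40/3)/20³ = -1/5 kN
  M_B = M₀a(2b-a)/L² = 3·(20/3)·(2·(40/3)-(20/3))/20² = 1 kN·m
Load 4 — triangular load w₀=-5 kN/m (0→w₀ over full span):
  R_A = 3w₀L/20 = 3·(-5)·20/20 = -15 kN
  M_A = w₀L²/30 = (-5)·20²/30 = -200/3 kN·m
  R_B = 7w₀L/20 = 7·(-5)·20/20 = -35 kN
  M_B = -w₀L²/20 = -(-5)·20²/20 = 100 kN·m
Superposition: R_A = -3433/160 kN, M_A = -4145/48 kN·m, R_B = -5047/160 kN, M_B = 1481/16 kN·m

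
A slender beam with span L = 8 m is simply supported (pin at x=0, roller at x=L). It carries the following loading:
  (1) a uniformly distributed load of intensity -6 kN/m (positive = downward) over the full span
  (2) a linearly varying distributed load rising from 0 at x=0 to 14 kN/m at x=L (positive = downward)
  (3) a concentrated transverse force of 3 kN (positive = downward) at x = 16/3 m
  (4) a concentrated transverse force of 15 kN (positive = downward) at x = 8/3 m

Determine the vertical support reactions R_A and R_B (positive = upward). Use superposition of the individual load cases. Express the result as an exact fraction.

R_A = 17/3 kN, R_B = 61/3 kN

Load 1 — uniform load w=-6 kN/m over full span:
  R_A = wL/2 = (-6)·8/2 = -24 kN
  R_B = wL/2 = (-6)·8/2 = -24 kN
Load 2 — triangular load w₀=14 kN/m (0→w₀ over full span):
  R_A = w₀L/6 = 14·8/6 = 56/3 kN
  R_B = w₀L/3 = 14·8/3 = 112/3 kN
Load 3 — point force P=3 kN at a=16/3 m (b=L-a=8/3):
  R_A = Pb/L = 3·(8/3)/8 = 1 kN
  R_B = Pa/L = 3·(16/3)/8 = 2 kN
Load 4 — point force P=15 kN at a=8/3 m (b=L-a=16/3):
  R_A = Pb/L = 15·(16/3)/8 = 10 kN
  R_B = Pa/L = 15·(8/3)/8 = 5 kN
Superposition: R_A = 17/3 kN, R_B = 61/3 kN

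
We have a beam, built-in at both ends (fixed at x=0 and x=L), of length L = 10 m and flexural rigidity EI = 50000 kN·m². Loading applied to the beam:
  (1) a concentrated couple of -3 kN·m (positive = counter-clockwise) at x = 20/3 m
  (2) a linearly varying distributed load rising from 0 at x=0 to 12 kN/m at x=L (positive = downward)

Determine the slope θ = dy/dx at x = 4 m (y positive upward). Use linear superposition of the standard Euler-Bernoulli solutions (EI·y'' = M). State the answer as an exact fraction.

Load 1 — applied couple M₀=-3 kN·m at a=20/3 m (b=L-a=10/3):
  θ_1 = (R_Ax²/2 - M_Ax)/EI  [x≤a] with R_A=-2/5, M_A=-1 = ((-2/5)·4²/2 - (-1)·4)/50000 = 1/62500 rad
Load 2 — triangular load w₀=12 kN/m (0→w₀ over full span):
  θ_2 = -w₀(2x(L-x)(L-2x)(x+2L)+x²(L-x)²)/(120LEI) = -12·(2·4·(10-4)·(10-2·4)·(4+2·10)+4²·(10-4)²)/(120·10·50000) = -9/15625 rad
Superposition: θ = Σ θ_i = -7/12500 rad ≈ -0.000560 rad

θ(4) = -7/12500 rad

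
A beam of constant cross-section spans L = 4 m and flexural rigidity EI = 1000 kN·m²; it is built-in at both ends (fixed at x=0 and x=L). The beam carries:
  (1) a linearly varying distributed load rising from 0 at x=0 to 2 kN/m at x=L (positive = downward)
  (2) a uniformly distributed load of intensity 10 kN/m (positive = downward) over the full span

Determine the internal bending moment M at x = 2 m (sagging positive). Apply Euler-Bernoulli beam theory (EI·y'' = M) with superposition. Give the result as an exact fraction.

Load 1 — triangular load w₀=2 kN/m (0→w₀ over full span):
  M_1 = 3w₀Lx/20 - w₀L²/30 - w₀x³/(6L) = 3·2·4·2/20 - 2·4²/30 - 2·2³/(6·4) = 2/3 kN·m
Load 2 — uniform load w=10 kN/m over full span:
  M_2 = wLx/2 - wL²/12 - wx²/2 = 10·4·2/2 - 10·4²/12 - 10·2²/2 = 20/3 kN·m
Superposition: M = Σ M_i = 22/3 kN·m ≈ 7.333333 kN·m

M(2) = 22/3 kN·m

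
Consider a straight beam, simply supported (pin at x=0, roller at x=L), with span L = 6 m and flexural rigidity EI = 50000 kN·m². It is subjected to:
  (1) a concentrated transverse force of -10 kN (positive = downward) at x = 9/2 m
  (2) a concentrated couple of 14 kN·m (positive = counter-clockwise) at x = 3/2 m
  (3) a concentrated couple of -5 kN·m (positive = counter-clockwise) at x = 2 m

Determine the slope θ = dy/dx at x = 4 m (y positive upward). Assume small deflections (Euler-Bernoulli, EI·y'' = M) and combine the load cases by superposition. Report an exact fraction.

θ(4) = -527/2400000 rad

Load 1 — point force P=-10 kN at a=9/2 m (b=L-a=3/2):
  θ_1 = -Pb(L²-b²-3x²)/(6LEI)  [x≤a] = -(-10)·(3/2)·(6²-(3/2)²-3·4²)/(6·6·50000) = -19/160000 rad
Load 2 — applied couple M₀=14 kN·m at a=3/2 m (b=L-a=9/2):
  θ_2 = (M₀x²/(2L)-M₀(x-a)+C₁)/EI  [x>a] with C₁=M₀(3b²-L²)/(6L)=77/8 = (14·4²/(2·6)-14·(4-(3/2))+(77/8))/50000 = -161/1200000 rad
Load 3 — applied couple M₀=-5 kN·m at a=2 m (b=L-a=4):
  θ_3 = (M₀x²/(2L)-M₀(x-a)+C₁)/EI  [x>a] with C₁=M₀(3b²-L²)/(6L)=-5/3 = ((-5)·4²/(2·6)-(-5)·(4-2)+(-5/3))/50000 = 1/30000 rad
Superposition: θ = Σ θ_i = -527/2400000 rad ≈ -0.000220 rad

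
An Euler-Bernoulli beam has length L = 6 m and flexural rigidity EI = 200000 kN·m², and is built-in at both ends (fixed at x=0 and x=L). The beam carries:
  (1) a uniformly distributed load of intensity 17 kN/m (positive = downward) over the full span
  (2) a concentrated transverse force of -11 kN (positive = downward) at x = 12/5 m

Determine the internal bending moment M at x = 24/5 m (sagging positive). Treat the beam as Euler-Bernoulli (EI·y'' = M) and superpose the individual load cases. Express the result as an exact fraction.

Load 1 — uniform load w=17 kN/m over full span:
  M_1 = wLx/2 - wL²/12 - wx²/2 = 17·6·(24/5)/2 - 17·6²/12 - 17·(24/5)²/2 = -51/25 kN·m
Load 2 — point force P=-11 kN at a=12/5 m (b=L-a=18/5):
  M_2 = Pa²(a+3b)(L-x)/L³ - Pa²b/L²  [x>a] = (-11)·(12/5)²·((12/5)+3·(18/5))·(6-(24/5))/6³ - (-11)·(12/5)²·(18/5)/6² = 1056/625 kN·m
Superposition: M = Σ M_i = -219/625 kN·m ≈ -0.350400 kN·m

M(24/5) = -219/625 kN·m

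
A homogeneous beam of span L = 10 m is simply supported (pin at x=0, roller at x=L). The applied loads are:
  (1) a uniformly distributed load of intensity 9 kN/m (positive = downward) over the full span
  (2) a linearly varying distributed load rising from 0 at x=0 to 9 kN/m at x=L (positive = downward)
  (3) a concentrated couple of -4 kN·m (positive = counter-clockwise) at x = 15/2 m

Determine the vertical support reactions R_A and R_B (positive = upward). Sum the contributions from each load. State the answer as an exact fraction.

R_A = 298/5 kN, R_B = 377/5 kN

Load 1 — uniform load w=9 kN/m over full span:
  R_A = wL/2 = 9·10/2 = 45 kN
  R_B = wL/2 = 9·10/2 = 45 kN
Load 2 — triangular load w₀=9 kN/m (0→w₀ over full span):
  R_A = w₀L/6 = 9·10/6 = 15 kN
  R_B = w₀L/3 = 9·10/3 = 30 kN
Load 3 — applied couple M₀=-4 kN·m at a=15/2 m (b=L-a=5/2):
  R_A = M₀/L = (-4)/10 = -2/5 kN
  R_B = -M₀/L = -(-4)/10 = 2/5 kN
Superposition: R_A = 298/5 kN, R_B = 377/5 kN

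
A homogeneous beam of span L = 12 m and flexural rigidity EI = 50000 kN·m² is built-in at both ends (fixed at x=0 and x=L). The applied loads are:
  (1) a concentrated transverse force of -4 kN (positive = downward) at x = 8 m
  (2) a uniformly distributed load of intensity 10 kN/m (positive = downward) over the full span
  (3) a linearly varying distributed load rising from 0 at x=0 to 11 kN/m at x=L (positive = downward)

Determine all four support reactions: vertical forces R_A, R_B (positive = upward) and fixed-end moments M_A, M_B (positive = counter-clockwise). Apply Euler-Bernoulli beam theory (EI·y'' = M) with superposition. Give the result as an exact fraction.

Load 1 — point force P=-4 kN at a=8 m (b=L-a=4):
  R_A = Pb²(3a+b)/L³ = (-4)·4²·(3·8+4)/12³ = -28/27 kN
  M_A = Pab²/L² = (-4)·8·4²/12² = -32/9 kN·m
  R_B = Pa²(a+3b)/L³ = (-4)·8²·(8+3·4)/12³ = -80/27 kN
  M_B = -Pa²b/L² = -(-4)·8²·4/12² = 64/9 kN·m
Load 2 — uniform load w=10 kN/m over full span:
  R_A = wL/2 = 10·12/2 = 60 kN
  M_A = wL²/12 = 10·12²/12 = 120 kN·m
  R_B = wL/2 = 10·12/2 = 60 kN
  M_B = -wL²/12 = -10·12²/12 = -120 kN·m
Load 3 — triangular load w₀=11 kN/m (0→w₀ over full span):
  R_A = 3w₀L/20 = 3·11·12/20 = 99/5 kN
  M_A = w₀L²/30 = 11·12²/30 = 264/5 kN·m
  R_B = 7w₀L/20 = 7·11·12/20 = 231/5 kN
  M_B = -w₀L²/20 = -11·12²/20 = -396/5 kN·m
Superposition: R_A = 10633/135 kN, M_A = 7616/45 kN·m, R_B = 13937/135 kN, M_B = -8644/45 kN·m

R_A = 10633/135 kN, M_A = 7616/45 kN·m, R_B = 13937/135 kN, M_B = -8644/45 kN·m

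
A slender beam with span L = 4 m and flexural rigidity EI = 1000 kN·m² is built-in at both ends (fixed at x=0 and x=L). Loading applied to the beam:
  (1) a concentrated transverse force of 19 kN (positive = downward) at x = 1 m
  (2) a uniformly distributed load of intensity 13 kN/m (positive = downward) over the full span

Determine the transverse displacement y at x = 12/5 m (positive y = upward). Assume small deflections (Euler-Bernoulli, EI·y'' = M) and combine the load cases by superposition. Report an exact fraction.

y(12/5) = -9863/937500 m

Load 1 — point force P=19 kN at a=1 m (b=L-a=3):
  y_1 = -Pa²(L-x)²(3bL-(3b+a)(L-x))/(6L³EI)  [x>a] = -19·1²·(4-(12/5))²·(3·3·4-(3·3+1)·(4-(12/5)))/(6·4³·1000) = -19/7500 m
Load 2 — uniform load w=13 kN/m over full span:
  y_2 = -wx²(L-x)²/(24EI) = -13·(12/5)²·(4-(12/5))²/(24·1000) = -624/78125 m
Superposition: y = Σ y_i = -9863/937500 m ≈ -0.010521 m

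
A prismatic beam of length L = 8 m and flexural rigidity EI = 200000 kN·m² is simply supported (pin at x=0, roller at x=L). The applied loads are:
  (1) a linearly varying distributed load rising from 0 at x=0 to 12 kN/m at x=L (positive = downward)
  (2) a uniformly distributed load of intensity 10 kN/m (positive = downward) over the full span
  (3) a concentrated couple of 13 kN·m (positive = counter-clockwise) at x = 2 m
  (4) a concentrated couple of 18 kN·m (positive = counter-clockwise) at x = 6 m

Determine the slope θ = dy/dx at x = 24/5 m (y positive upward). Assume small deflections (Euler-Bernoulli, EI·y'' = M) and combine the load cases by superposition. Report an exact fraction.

θ(24/5) = 716093/1500000000 rad

Load 1 — triangular load w₀=12 kN/m (0→w₀ over full span):
  θ_1 = -w₀(7L⁴-30L²x²+15x⁴)/(360LEI) = -12·(7·8⁴-30·8²·(24/5)²+15·(24/5)⁴)/(360·8·200000) = 928/5859375 rad
Load 2 — uniform load w=10 kN/m over full span:
  θ_2 = -w(L³-6Lx²+4x³)/(24EI) = -10·(8³-6·8·(24/5)²+4·(24/5)³)/(24·200000) = 74/234375 rad
Load 3 — applied couple M₀=13 kN·m at a=2 m (b=L-a=6):
  θ_3 = (M₀x²/(2L)-M₀(x-a)+C₁)/EI  [x>a] with C₁=M₀(3b²-L²)/(6L)=143/12 = (13·(24/5)²/(2·8)-13·((24/5)-2)+(143/12))/200000 = -1729/60000000 rad
Load 4 — applied couple M₀=18 kN·m at a=6 m (b=L-a=2):
  θ_4 = (M₀x²/(2L)+C₁)/EI  [x≤a] with C₁=M₀(3b²-L²)/(6L)=-39/2 = (18·(24/5)²/(2·8)+(-39/2))/200000 = 321/10000000 rad
Superposition: θ = Σ θ_i = 716093/1500000000 rad ≈ 0.000477 rad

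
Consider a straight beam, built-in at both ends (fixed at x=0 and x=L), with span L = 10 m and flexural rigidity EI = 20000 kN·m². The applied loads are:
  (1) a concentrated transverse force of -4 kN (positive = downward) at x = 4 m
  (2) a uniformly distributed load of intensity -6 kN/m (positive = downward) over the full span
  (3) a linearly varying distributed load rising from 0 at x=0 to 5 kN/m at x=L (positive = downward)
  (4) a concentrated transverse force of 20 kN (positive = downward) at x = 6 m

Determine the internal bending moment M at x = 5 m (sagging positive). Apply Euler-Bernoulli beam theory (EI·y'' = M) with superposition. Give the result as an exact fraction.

M(5) = -107/60 kN·m

Load 1 — point force P=-4 kN at a=4 m (b=L-a=6):
  M_1 = Pa²(a+3b)(L-x)/L³ - Pa²b/L²  [x>a] = (-4)·4²·(4+3·6)·(10-5)/10³ - (-4)·4²·6/10² = -16/5 kN·m
Load 2 — uniform load w=-6 kN/m over full span:
  M_2 = wLx/2 - wL²/12 - wx²/2 = (-6)·10·5/2 - (-6)·10²/12 - (-6)·5²/2 = -25 kN·m
Load 3 — triangular load w₀=5 kN/m (0→w₀ over full span):
  M_3 = 3w₀Lx/20 - w₀L²/30 - w₀x³/(6L) = 3·5·10·5/20 - 5·10²/30 - 5·5³/(6·10) = 125/12 kN·m
Load 4 — point force P=20 kN at a=6 m (b=L-a=4):
  M_4 = Pb²(3a+b)x/L³ - Pab²/L²  [x≤a] = 20·4²·(3·6+4)·5/10³ - 20·6·4²/10² = 16 kN·m
Superposition: M = Σ M_i = -107/60 kN·m ≈ -1.783333 kN·m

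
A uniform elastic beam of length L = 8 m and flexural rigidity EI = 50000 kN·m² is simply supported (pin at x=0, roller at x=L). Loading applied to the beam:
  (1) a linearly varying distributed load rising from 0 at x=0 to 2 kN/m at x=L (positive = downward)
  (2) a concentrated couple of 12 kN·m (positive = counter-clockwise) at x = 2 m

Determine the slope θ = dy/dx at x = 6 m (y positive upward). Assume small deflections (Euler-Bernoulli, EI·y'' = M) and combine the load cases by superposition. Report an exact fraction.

θ(6) = 413/4500000 rad

Load 1 — triangular load w₀=2 kN/m (0→w₀ over full span):
  θ_1 = -w₀(7L⁴-30L²x²+15x⁴)/(360LEI) = -2·(7·8⁴-30·8²·6²+15·6⁴)/(360·8·50000) = 1313/4500000 rad
Load 2 — applied couple M₀=12 kN·m at a=2 m (b=L-a=6):
  θ_2 = (M₀x²/(2L)-M₀(x-a)+C₁)/EI  [x>a] with C₁=M₀(3b²-L²)/(6L)=11 = (12·6²/(2·8)-12·(6-2)+11)/50000 = -1/5000 rad
Superposition: θ = Σ θ_i = 413/4500000 rad ≈ 0.000092 rad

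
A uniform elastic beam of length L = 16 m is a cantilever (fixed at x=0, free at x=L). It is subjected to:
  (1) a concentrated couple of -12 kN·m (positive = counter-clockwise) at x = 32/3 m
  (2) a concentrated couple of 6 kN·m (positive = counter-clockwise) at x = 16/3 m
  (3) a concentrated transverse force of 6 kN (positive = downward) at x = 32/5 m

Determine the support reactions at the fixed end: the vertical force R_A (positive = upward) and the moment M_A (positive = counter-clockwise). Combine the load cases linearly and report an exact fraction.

Load 1 — applied couple M₀=-12 kN·m at a=32/3 m (b=L-a=16/3):
  R_A = 0 kN
  M_A = -M₀ = -(-12) = 12 kN·m
Load 2 — applied couple M₀=6 kN·m at a=16/3 m (b=L-a=32/3):
  R_A = 0 kN
  M_A = -M₀ = -6 kN·m
Load 3 — point force P=6 kN at a=32/5 m (b=L-a=48/5):
  R_A = P = 6 kN
  M_A = Pa = 6·(32/5) = 192/5 kN·m
Superposition: R_A = 6 kN, M_A = 222/5 kN·m

R_A = 6 kN, M_A = 222/5 kN·m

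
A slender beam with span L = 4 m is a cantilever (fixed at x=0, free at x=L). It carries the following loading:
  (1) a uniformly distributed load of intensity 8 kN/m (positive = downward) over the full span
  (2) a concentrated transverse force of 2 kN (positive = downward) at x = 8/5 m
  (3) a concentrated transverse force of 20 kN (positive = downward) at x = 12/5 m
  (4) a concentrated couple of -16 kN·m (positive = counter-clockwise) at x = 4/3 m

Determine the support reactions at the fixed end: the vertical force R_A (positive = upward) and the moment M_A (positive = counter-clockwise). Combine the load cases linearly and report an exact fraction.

R_A = 54 kN, M_A = 656/5 kN·m

Load 1 — uniform load w=8 kN/m over full span:
  R_A = wL = 8·4 = 32 kN
  M_A = wL²/2 = 8·4²/2 = 64 kN·m
Load 2 — point force P=2 kN at a=8/5 m (b=L-a=12/5):
  R_A = P = 2 kN
  M_A = Pa = 2·(8/5) = 16/5 kN·m
Load 3 — point force P=20 kN at a=12/5 m (b=L-a=8/5):
  R_A = P = 20 kN
  M_A = Pa = 20·(12/5) = 48 kN·m
Load 4 — applied couple M₀=-16 kN·m at a=4/3 m (b=L-a=8/3):
  R_A = 0 kN
  M_A = -M₀ = -(-16) = 16 kN·m
Superposition: R_A = 54 kN, M_A = 656/5 kN·m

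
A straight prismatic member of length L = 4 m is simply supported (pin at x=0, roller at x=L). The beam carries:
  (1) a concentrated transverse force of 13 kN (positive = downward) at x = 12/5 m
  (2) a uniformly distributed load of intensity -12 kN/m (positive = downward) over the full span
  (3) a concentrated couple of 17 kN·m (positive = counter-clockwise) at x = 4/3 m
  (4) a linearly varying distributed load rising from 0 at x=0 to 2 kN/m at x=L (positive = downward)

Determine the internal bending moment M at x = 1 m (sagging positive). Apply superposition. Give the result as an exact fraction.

M(1) = -73/10 kN·m

Load 1 — point force P=13 kN at a=12/5 m (b=L-a=8/5):
  M_1 = Pbx/L  [x≤a] = 13·(8/5)·1/4 = 26/5 kN·m
Load 2 — uniform load w=-12 kN/m over full span:
  M_2 = wx(L-x)/2 = (-12)·1·(4-1)/2 = -18 kN·m
Load 3 — applied couple M₀=17 kN·m at a=4/3 m (b=L-a=8/3):
  M_3 = M₀x/L  [x≤a] = 17·1/4 = 17/4 kN·m
Load 4 — triangular load w₀=2 kN/m (0→w₀ over full span):
  M_4 = w₀Lx/6 - w₀x³/(6L) = 2·4·1/6 - 2·1³/(6·4) = 5/4 kN·m
Superposition: M = Σ M_i = -73/10 kN·m ≈ -7.300000 kN·m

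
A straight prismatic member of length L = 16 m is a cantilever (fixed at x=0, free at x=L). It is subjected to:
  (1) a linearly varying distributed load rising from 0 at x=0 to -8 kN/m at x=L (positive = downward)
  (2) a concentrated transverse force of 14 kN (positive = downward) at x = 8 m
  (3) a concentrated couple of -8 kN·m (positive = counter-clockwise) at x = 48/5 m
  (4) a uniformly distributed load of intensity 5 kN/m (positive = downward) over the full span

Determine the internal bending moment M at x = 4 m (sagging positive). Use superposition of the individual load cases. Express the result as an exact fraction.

M(4) = 8 kN·m

Load 1 — triangular load w₀=-8 kN/m (0→w₀ over full span):
  M_1 = w₀Lx/2 - w₀L²/3 - w₀x³/(6L) = (-8)·16·4/2 - (-8)·16²/3 - (-8)·4³/(6·16) = 432 kN·m
Load 2 — point force P=14 kN at a=8 m (b=L-a=8):
  M_2 = -P(a-x)  [x≤a] = -14·(8-4) = -56 kN·m
Load 3 — applied couple M₀=-8 kN·m at a=48/5 m (b=L-a=32/5):
  M_3 = M₀  [x≤a] = (-8) = -8 kN·m
Load 4 — uniform load w=5 kN/m over full span:
  M_4 = -w(L-x)²/2 = -5·(16-4)²/2 = -360 kN·m
Superposition: M = Σ M_i = 8 kN·m ≈ 8.000000 kN·m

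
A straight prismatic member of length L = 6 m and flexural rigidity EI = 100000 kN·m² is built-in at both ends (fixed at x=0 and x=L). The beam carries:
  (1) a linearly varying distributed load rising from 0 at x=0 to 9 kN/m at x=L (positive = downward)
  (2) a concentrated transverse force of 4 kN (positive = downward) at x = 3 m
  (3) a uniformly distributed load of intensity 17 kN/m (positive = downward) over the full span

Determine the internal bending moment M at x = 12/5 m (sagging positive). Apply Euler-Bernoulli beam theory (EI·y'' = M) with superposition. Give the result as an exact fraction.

Load 1 — triangular load w₀=9 kN/m (0→w₀ over full span):
  M_1 = 3w₀Lx/20 - w₀L²/30 - w₀x³/(6L) = 3·9·6·(12/5)/20 - 9·6²/30 - 9·(12/5)³/(6·6) = 648/125 kN·m
Load 2 — point force P=4 kN at a=3 m (b=L-a=3):
  M_2 = Pb²(3a+b)x/L³ - Pab²/L²  [x≤a] = 4·3²·(3·3+3)·(12/5)/6³ - 4·3·3²/6² = 9/5 kN·m
Load 3 — uniform load w=17 kN/m over full span:
  M_3 = wLx/2 - wL²/12 - wx²/2 = 17·6·(12/5)/2 - 17·6²/12 - 17·(12/5)²/2 = 561/25 kN·m
Superposition: M = Σ M_i = 3678/125 kN·m ≈ 29.424000 kN·m

M(12/5) = 3678/125 kN·m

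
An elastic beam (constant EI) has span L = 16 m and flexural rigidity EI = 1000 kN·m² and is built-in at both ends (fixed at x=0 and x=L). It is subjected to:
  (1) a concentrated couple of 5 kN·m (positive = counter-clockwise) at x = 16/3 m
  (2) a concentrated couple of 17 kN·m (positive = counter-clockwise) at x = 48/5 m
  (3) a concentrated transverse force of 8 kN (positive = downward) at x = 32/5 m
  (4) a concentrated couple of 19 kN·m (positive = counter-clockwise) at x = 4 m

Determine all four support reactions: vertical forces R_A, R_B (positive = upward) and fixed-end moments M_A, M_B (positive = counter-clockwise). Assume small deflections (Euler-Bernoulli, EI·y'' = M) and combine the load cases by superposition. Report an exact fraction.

Load 1 — applied couple M₀=5 kN·m at a=16/3 m (b=L-a=32/3):
  R_A = 6M₀ab/L³ = 6·5·(16/3)·(32/3)/16³ = 5/12 kN
  M_A = M₀b(2a-b)/L² = 5·(32/3)·(2·(16/3)-(32/3))/16² = 0 kN·m
  R_B = -6M₀ab/L³ = -6·5·(16/3)·(32/3)/16³ = -5/12 kN
  M_B = M₀a(2b-a)/L² = 5·(16/3)·(2·(32/3)-(16/3))/16² = 5/3 kN·m
Load 2 — applied couple M₀=17 kN·m at a=48/5 m (b=L-a=32/5):
  R_A = 6M₀ab/L³ = 6·17·(48/5)·(32/5)/16³ = 153/100 kN
  M_A = M₀b(2a-b)/L² = 17·(32/5)·(2·(48/5)-(32/5))/16² = 136/25 kN·m
  R_B = -6M₀ab/L³ = -6·17·(48/5)·(32/5)/16³ = -153/100 kN
  M_B = M₀a(2b-a)/L² = 17·(48/5)·(2·(32/5)-(48/5))/16² = 51/25 kN·m
Load 3 — point force P=8 kN at a=32/5 m (b=L-a=48/5):
  R_A = Pb²(3a+b)/L³ = 8·(48/5)²·(3·(32/5)+(48/5))/16³ = 648/125 kN
  M_A = Pab²/L² = 8·(32/5)·(48/5)²/16² = 2304/125 kN·m
  R_B = Pa²(a+3b)/L³ = 8·(32/5)²·((32/5)+3·(48/5))/16³ = 352/125 kN
  M_B = -Pa²b/L² = -8·(32/5)²·(48/5)/16² = -1536/125 kN·m
Load 4 — applied couple M₀=19 kN·m at a=4 m (b=L-a=12):
  R_A = 6M₀ab/L³ = 6·19·4·12/16³ = 171/128 kN
  M_A = M₀b(2a-b)/L² = 19·12·(2·4-12)/16² = -57/16 kN·m
  R_B = -6M₀ab/L³ = -6·19·4·12/16³ = -171/128 kN
  M_B = M₀a(2b-a)/L² = 19·4·(2·12-4)/16² = 95/16 kN·m
Superposition: R_A = 406397/48000 kN, M_A = 40619/2000 kN·m, R_B = -22397/48000 kN, M_B = -15863/6000 kN·m

R_A = 406397/48000 kN, M_A = 40619/2000 kN·m, R_B = -22397/48000 kN, M_B = -15863/6000 kN·m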